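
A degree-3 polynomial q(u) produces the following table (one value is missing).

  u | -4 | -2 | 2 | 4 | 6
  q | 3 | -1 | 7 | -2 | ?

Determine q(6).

The 4 known values determine q uniquely (degree ≤ 3).
Evaluate each Lagrange basis at u = 6:
L_0(6) = (8)·(4)·(2)/[(-2)·(-6)·(-8)] = -2/3
L_1(6) = (10)·(4)·(2)/[(2)·(-4)·(-6)] = 5/3
L_2(6) = (10)·(8)·(2)/[(6)·(4)·(-2)] = -10/3
L_3(6) = (10)·(8)·(4)/[(8)·(6)·(2)] = 10/3
Sum: 3·(-2/3) + (-1)·(5/3) + 7·(-10/3) + (-2)·(10/3) = -101/3

-101/3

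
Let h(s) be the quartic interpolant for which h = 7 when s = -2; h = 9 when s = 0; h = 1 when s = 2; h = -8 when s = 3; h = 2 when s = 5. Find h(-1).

234/35

Evaluate each Lagrange basis at s = -1:
L_0(-1) = (-1)·(-3)·(-4)·(-6)/[(-2)·(-4)·(-5)·(-7)] = 9/35
L_1(-1) = (1)·(-3)·(-4)·(-6)/[(2)·(-2)·(-3)·(-5)] = 6/5
L_2(-1) = (1)·(-1)·(-4)·(-6)/[(4)·(2)·(-1)·(-3)] = -1
L_3(-1) = (1)·(-1)·(-3)·(-6)/[(5)·(3)·(1)·(-2)] = 3/5
L_4(-1) = (1)·(-1)·(-3)·(-4)/[(7)·(5)·(3)·(2)] = -2/35
Sum: 7·(9/35) + 9·(6/5) + 1·(-1) + (-8)·(3/5) + 2·(-2/35) = 234/35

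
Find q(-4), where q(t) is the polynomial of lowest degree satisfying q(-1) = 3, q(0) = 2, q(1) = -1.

Using Newton's divided-difference form:
q[-1,0] = (2 - 3) / (0 - (-1)) = -1
q[0,1] = (-1 - 2) / (1 - 0) = -3
q[-1,0,1] = (-3 - (-1)) / (1 - (-1)) = -1
q(-4) = 3 + (-1)·(-3) + (-1)·(-3)·(-4) = -6

-6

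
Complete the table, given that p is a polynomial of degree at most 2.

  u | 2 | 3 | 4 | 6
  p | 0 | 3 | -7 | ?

-66

The 3 known values determine p uniquely (degree ≤ 2).
Evaluate each Lagrange basis at u = 6:
L_0(6) = (3)·(2)/[(-1)·(-2)] = 3
L_1(6) = (4)·(2)/[(1)·(-1)] = -8
L_2(6) = (4)·(3)/[(2)·(1)] = 6
Sum: 0 + 3·(-8) + (-7)·(6) = -66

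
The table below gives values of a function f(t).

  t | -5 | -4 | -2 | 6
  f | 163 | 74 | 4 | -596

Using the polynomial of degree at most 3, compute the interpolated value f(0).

-2

Evaluate each Lagrange basis at t = 0:
L_0(0) = (4)·(2)·(-6)/[(-1)·(-3)·(-11)] = 16/11
L_1(0) = (5)·(2)·(-6)/[(1)·(-2)·(-10)] = -3
L_2(0) = (5)·(4)·(-6)/[(3)·(2)·(-8)] = 5/2
L_3(0) = (5)·(4)·(2)/[(11)·(10)·(8)] = 1/22
Sum: 163·(16/11) + 74·(-3) + 4·(5/2) + (-596)·(1/22) = -2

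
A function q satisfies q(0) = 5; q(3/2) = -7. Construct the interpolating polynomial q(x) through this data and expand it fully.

q(x) = -8x + 5

L_0(x) = (x - 3/2) / [-3/2] = -(2/3)x + 1
L_1(x) = x / [3/2] = (2/3)x
q(x) = 5·L_0 + (-7)·L_1
  5·L_0(x) = -(10/3)x + 5
  (-7)·L_1(x) = -(14/3)x
Adding term by term: -8x + 5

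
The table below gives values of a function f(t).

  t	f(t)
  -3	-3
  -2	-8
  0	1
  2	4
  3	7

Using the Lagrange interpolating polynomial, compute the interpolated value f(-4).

343/15

L_0(-4) = (-2)·(-4)·(-6)·(-7)/[(-1)·(-3)·(-5)·(-6)] = 56/15
L_1(-4) = (-1)·(-4)·(-6)·(-7)/[(1)·(-2)·(-4)·(-5)] = -21/5
L_2(-4) = (-1)·(-2)·(-6)·(-7)/[(3)·(2)·(-2)·(-3)] = 7/3
L_3(-4) = (-1)·(-2)·(-4)·(-7)/[(5)·(4)·(2)·(-1)] = -7/5
L_4(-4) = (-1)·(-2)·(-4)·(-6)/[(6)·(5)·(3)·(1)] = 8/15
Sum: (-3)·(56/15) + (-8)·(-21/5) + 1·(7/3) + 4·(-7/5) + 7·(8/15) = 343/15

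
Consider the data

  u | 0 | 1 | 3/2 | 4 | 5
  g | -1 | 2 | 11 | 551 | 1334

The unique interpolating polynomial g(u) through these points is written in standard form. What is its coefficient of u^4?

2

Build the Lagrange basis polynomials:
L_0(u) = (u - 1)(u - 3/2)(u - 4)(u - 5) / [30] = (1/30)u^4 - (23/60)u^3 + (22/15)u^2 - (127/60)u + 1
L_1(u) = u(u - 3/2)(u - 4)(u - 5) / [-6] = -(1/6)u^4 + (7/4)u^3 - (67/12)u^2 + 5u
L_2(u) = u(u - 1)(u - 4)(u - 5) / [105/16] = (16/105)u^4 - (32/21)u^3 + (464/105)u^2 - (64/21)u
L_3(u) = u(u - 1)(u - 3/2)(u - 5) / [-30] = -(1/30)u^4 + (1/4)u^3 - (7/15)u^2 + (1/4)u
L_4(u) = u(u - 1)(u - 3/2)(u - 4) / [70] = (1/70)u^4 - (13/140)u^3 + (23/140)u^2 - (3/35)u
g(u) = (-1)·L_0 + 2·L_1 + 11·L_2 + 551·L_3 + 1334·L_4
Only the coefficient of u^4 is needed; take it from each L_i and combine:
(-1)·(1/30) + 2·(-1/6) + 11·(16/105) + 551·(-1/30) + 1334·(1/70) = 2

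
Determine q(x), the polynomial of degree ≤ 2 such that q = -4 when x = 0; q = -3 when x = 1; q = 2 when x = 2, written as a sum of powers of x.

Newton's divided differences:
q[0,1] = (-3 - (-4)) / (1 - 0) = 1
q[1,2] = (2 - (-3)) / (2 - 1) = 5
q[0,1,2] = (5 - 1) / (2 - 0) = 2
q(x) = -4 + 1·x + 2·x(x - 1)
Expanding: q(x) = 2x^2 - x - 4

q(x) = 2x^2 - x - 4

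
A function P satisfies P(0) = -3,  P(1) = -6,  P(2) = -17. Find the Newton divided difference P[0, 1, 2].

-4

P[0,1] = (-6 - (-3)) / (1 - 0) = -3
P[1,2] = (-17 - (-6)) / (2 - 1) = -11
P[0,1,2] = (-11 - (-3)) / (2 - 0) = -4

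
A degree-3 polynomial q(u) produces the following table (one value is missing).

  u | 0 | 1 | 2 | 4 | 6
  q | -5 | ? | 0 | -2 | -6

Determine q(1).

The 4 known values determine q uniquely (degree ≤ 3).
Evaluate each Lagrange basis at u = 1:
L_0(1) = (-1)·(-3)·(-5)/[(-2)·(-4)·(-6)] = 5/16
L_1(1) = (1)·(-3)·(-5)/[(2)·(-2)·(-4)] = 15/16
L_2(1) = (1)·(-1)·(-5)/[(4)·(2)·(-2)] = -5/16
L_3(1) = (1)·(-1)·(-3)/[(6)·(4)·(2)] = 1/16
Sum: (-5)·(5/16) + 0 + (-2)·(-5/16) + (-6)·(1/16) = -21/16

-21/16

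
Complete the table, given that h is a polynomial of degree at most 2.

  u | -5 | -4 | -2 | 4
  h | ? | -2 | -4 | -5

-11/16

The 3 known values determine h uniquely (degree ≤ 2).
L_0(-5) = (-3)·(-9)/[(-2)·(-8)] = 27/16
L_1(-5) = (-1)·(-9)/[(2)·(-6)] = -3/4
L_2(-5) = (-1)·(-3)/[(8)·(6)] = 1/16
Sum: (-2)·(27/16) + (-4)·(-3/4) + (-5)·(1/16) = -11/16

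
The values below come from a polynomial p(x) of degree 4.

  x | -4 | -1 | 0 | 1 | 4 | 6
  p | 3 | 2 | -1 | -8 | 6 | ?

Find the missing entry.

1353/8

The 5 known values determine p uniquely (degree ≤ 4).
Evaluate each Lagrange basis at x = 6:
L_0(6) = (7)·(6)·(5)·(2)/[(-3)·(-4)·(-5)·(-8)] = 7/8
L_1(6) = (10)·(6)·(5)·(2)/[(3)·(-1)·(-2)·(-5)] = -20
L_2(6) = (10)·(7)·(5)·(2)/[(4)·(1)·(-1)·(-4)] = 175/4
L_3(6) = (10)·(7)·(6)·(2)/[(5)·(2)·(1)·(-3)] = -28
L_4(6) = (10)·(7)·(6)·(5)/[(8)·(5)·(4)·(3)] = 35/8
Sum: 3·(7/8) + 2·(-20) + (-1)·(175/4) + (-8)·(-28) + 6·(35/8) = 1353/8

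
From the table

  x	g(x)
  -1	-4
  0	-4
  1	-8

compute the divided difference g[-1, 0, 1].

g[-1,0] = (-4 - (-4)) / (0 - (-1)) = 0
g[0,1] = (-8 - (-4)) / (1 - 0) = -4
g[-1,0,1] = (-4 - 0) / (1 - (-1)) = -2

-2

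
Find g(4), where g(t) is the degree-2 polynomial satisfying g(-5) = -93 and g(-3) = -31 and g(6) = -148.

-66

Evaluate each Lagrange basis at t = 4:
L_0(4) = (7)·(-2)/[(-2)·(-11)] = -7/11
L_1(4) = (9)·(-2)/[(2)·(-9)] = 1
L_2(4) = (9)·(7)/[(11)·(9)] = 7/11
Sum: (-93)·(-7/11) + (-31)·(1) + (-148)·(7/11) = -66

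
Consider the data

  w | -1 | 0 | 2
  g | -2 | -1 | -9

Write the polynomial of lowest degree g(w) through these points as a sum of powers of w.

g(w) = -(5/3)w^2 - (2/3)w - 1

L_0(w) = w(w - 2) / [3] = (1/3)w^2 - (2/3)w
L_1(w) = (w + 1)(w - 2) / [-2] = -(1/2)w^2 + (1/2)w + 1
L_2(w) = (w + 1)w / [6] = (1/6)w^2 + (1/6)w
g(w) = (-2)·L_0 + (-1)·L_1 + (-9)·L_2
  (-2)·L_0(w) = -(2/3)w^2 + (4/3)w
  (-1)·L_1(w) = (1/2)w^2 - (1/2)w - 1
  (-9)·L_2(w) = -(3/2)w^2 - (3/2)w
Adding term by term: -(5/3)w^2 - (2/3)w - 1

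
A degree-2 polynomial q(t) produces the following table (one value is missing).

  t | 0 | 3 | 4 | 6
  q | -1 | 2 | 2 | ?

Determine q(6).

1/2

The 3 known values determine q uniquely (degree ≤ 2).
Evaluate each Lagrange basis at t = 6:
L_0(6) = (3)·(2)/[(-3)·(-4)] = 1/2
L_1(6) = (6)·(2)/[(3)·(-1)] = -4
L_2(6) = (6)·(3)/[(4)·(1)] = 9/2
Sum: (-1)·(1/2) + 2·(-4) + 2·(9/2) = 1/2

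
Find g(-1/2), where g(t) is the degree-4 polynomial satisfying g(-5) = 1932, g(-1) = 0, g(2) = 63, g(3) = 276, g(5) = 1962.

-57/16

Evaluate each Lagrange basis at t = -1/2:
L_0(-1/2) = (1/2)·(-5/2)·(-7/2)·(-11/2)/[(-4)·(-7)·(-8)·(-10)] = -11/1024
L_1(-1/2) = (9/2)·(-5/2)·(-7/2)·(-11/2)/[(4)·(-3)·(-4)·(-6)] = 385/512
L_2(-1/2) = (9/2)·(1/2)·(-7/2)·(-11/2)/[(7)·(3)·(-1)·(-3)] = 11/16
L_3(-1/2) = (9/2)·(1/2)·(-5/2)·(-11/2)/[(8)·(4)·(1)·(-2)] = -495/1024
L_4(-1/2) = (9/2)·(1/2)·(-5/2)·(-7/2)/[(10)·(6)·(3)·(2)] = 7/128
Sum: 1932·(-11/1024) + 0 + 63·(11/16) + 276·(-495/1024) + 1962·(7/128) = -57/16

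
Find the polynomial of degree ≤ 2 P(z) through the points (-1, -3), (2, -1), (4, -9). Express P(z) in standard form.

Build the Lagrange basis polynomials:
L_0(z) = (z - 2)(z - 4) / [15] = (1/15)z^2 - (2/5)z + 8/15
L_1(z) = (z + 1)(z - 4) / [-6] = -(1/6)z^2 + (1/2)z + 2/3
L_2(z) = (z + 1)(z - 2) / [10] = (1/10)z^2 - (1/10)z - 1/5
P(z) = (-3)·L_0 + (-1)·L_1 + (-9)·L_2
  (-3)·L_0(z) = -(1/5)z^2 + (6/5)z - 8/5
  (-1)·L_1(z) = (1/6)z^2 - (1/2)z - 2/3
  (-9)·L_2(z) = -(9/10)z^2 + (9/10)z + 9/5
Adding term by term: -(14/15)z^2 + (8/5)z - 7/15

P(z) = -(14/15)z^2 + (8/5)z - 7/15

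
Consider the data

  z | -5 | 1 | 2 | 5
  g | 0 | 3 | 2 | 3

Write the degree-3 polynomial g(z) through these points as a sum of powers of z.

L_0(z) = (z - 1)(z - 2)(z - 5) / [-420] = -(1/420)z^3 + (2/105)z^2 - (17/420)z + 1/42
L_1(z) = (z + 5)(z - 2)(z - 5) / [24] = (1/24)z^3 - (1/12)z^2 - (25/24)z + 25/12
L_2(z) = (z + 5)(z - 1)(z - 5) / [-21] = -(1/21)z^3 + (1/21)z^2 + (25/21)z - 25/21
L_3(z) = (z + 5)(z - 1)(z - 2) / [120] = (1/120)z^3 + (1/60)z^2 - (13/120)z + 1/12
g(z) = 0·L_0 + 3·L_1 + 2·L_2 + 3·L_3
  0·L_0(z) = 0
  3·L_1(z) = (1/8)z^3 - (1/4)z^2 - (25/8)z + 25/4
  2·L_2(z) = -(2/21)z^3 + (2/21)z^2 + (50/21)z - 50/21
  3·L_3(z) = (1/40)z^3 + (1/20)z^2 - (13/40)z + 1/4
Adding term by term: (23/420)z^3 - (11/105)z^2 - (449/420)z + 173/42

g(z) = (23/420)z^3 - (11/105)z^2 - (449/420)z + 173/42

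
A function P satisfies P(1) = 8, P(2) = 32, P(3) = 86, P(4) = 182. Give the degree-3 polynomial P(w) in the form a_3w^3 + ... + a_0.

P(w) = 2w^3 + 3w^2 + w + 2

Newton's divided differences:
P[1,2] = (32 - 8) / (2 - 1) = 24
P[2,3] = (86 - 32) / (3 - 2) = 54
P[3,4] = (182 - 86) / (4 - 3) = 96
P[1,2,3] = (54 - 24) / (3 - 1) = 15
P[2,3,4] = (96 - 54) / (4 - 2) = 21
P[1,2,3,4] = (21 - 15) / (4 - 1) = 2
P(w) = 8 + 24·(w - 1) + 15·(w - 1)(w - 2) + 2·(w - 1)(w - 2)(w - 3)
Expanding: P(w) = 2w^3 + 3w^2 + w + 2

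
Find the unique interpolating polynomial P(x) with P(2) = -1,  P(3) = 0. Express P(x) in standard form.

L_0(x) = (x - 3) / [-1] = -x + 3
L_1(x) = (x - 2) / [1] = x - 2
P(x) = (-1)·L_0 + 0·L_1
  (-1)·L_0(x) = x - 3
  0·L_1(x) = 0
Adding term by term: x - 3

P(x) = x - 3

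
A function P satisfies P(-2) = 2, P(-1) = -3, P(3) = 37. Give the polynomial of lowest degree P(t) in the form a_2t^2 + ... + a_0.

Build the Lagrange basis polynomials:
L_0(t) = (t + 1)(t - 3) / [5] = (1/5)t^2 - (2/5)t - 3/5
L_1(t) = (t + 2)(t - 3) / [-4] = -(1/4)t^2 + (1/4)t + 3/2
L_2(t) = (t + 2)(t + 1) / [20] = (1/20)t^2 + (3/20)t + 1/10
P(t) = 2·L_0 + (-3)·L_1 + 37·L_2
  2·L_0(t) = (2/5)t^2 - (4/5)t - 6/5
  (-3)·L_1(t) = (3/4)t^2 - (3/4)t - 9/2
  37·L_2(t) = (37/20)t^2 + (111/20)t + 37/10
Adding term by term: 3t^2 + 4t - 2

P(t) = 3t^2 + 4t - 2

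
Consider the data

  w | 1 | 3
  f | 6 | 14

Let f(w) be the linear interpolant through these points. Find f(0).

Evaluate each Lagrange basis at w = 0:
L_0(0) = (-3)/[(-2)] = 3/2
L_1(0) = (-1)/[(2)] = -1/2
Sum: 6·(3/2) + 14·(-1/2) = 2

2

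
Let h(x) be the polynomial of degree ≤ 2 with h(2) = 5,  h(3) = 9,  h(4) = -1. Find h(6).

-63

Using Newton's divided-difference form:
h[2,3] = (9 - 5) / (3 - 2) = 4
h[3,4] = (-1 - 9) / (4 - 3) = -10
h[2,3,4] = (-10 - 4) / (4 - 2) = -7
h(6) = 5 + 4·(4) + (-7)·(4)·(3) = -63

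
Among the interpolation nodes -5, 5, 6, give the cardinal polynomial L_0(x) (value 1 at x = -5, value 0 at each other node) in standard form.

L_0(x) = (1/110)x^2 - (1/10)x + 3/11

L_0(x) = (x - 5)(x - 6) / [(-10)·(-11)]
       = (x^2 - 11x + 30) / (110)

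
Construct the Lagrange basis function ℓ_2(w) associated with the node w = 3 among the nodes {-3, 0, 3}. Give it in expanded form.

ℓ_2(w) = (1/18)w^2 + (1/6)w

ℓ_2(w) = (w + 3)w / [(6)·(3)]
       = (w^2 + 3w) / (18)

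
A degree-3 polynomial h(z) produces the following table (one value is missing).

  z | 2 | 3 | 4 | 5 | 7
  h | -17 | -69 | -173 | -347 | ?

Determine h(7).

-977

The 4 known values determine h uniquely (degree ≤ 3).
Evaluate each Lagrange basis at z = 7:
L_0(7) = (4)·(3)·(2)/[(-1)·(-2)·(-3)] = -4
L_1(7) = (5)·(3)·(2)/[(1)·(-1)·(-2)] = 15
L_2(7) = (5)·(4)·(2)/[(2)·(1)·(-1)] = -20
L_3(7) = (5)·(4)·(3)/[(3)·(2)·(1)] = 10
Sum: (-17)·(-4) + (-69)·(15) + (-173)·(-20) + (-347)·(10) = -977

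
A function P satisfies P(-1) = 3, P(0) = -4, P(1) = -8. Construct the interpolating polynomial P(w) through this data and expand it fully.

L_0(w) = w(w - 1) / [2] = (1/2)w^2 - (1/2)w
L_1(w) = (w + 1)(w - 1) / [-1] = -w^2 + 1
L_2(w) = (w + 1)w / [2] = (1/2)w^2 + (1/2)w
P(w) = 3·L_0 + (-4)·L_1 + (-8)·L_2
  3·L_0(w) = (3/2)w^2 - (3/2)w
  (-4)·L_1(w) = 4w^2 - 4
  (-8)·L_2(w) = -4w^2 - 4w
Adding term by term: (3/2)w^2 - (11/2)w - 4

P(w) = (3/2)w^2 - (11/2)w - 4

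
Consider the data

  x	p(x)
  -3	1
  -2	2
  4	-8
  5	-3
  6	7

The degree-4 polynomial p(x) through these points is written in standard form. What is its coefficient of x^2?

-13/48

Build the Lagrange basis polynomials:
L_0(x) = (x + 2)(x - 4)(x - 5)(x - 6) / [504] = (1/504)x^4 - (13/504)x^3 + (11/126)x^2 + (1/18)x - 10/21
L_1(x) = (x + 3)(x - 4)(x - 5)(x - 6) / [-336] = -(1/336)x^4 + (1/28)x^3 - (29/336)x^2 - (17/56)x + 15/14
L_2(x) = (x + 3)(x + 2)(x - 5)(x - 6) / [84] = (1/84)x^4 - (1/14)x^3 - (19/84)x^2 + x + 15/7
L_3(x) = (x + 3)(x + 2)(x - 4)(x - 6) / [-56] = -(1/56)x^4 + (5/56)x^3 + (5/14)x^2 - (15/14)x - 18/7
L_4(x) = (x + 3)(x + 2)(x - 4)(x - 5) / [144] = (1/144)x^4 - (1/36)x^3 - (19/144)x^2 + (23/72)x + 5/6
p(x) = 1·L_0 + 2·L_1 + (-8)·L_2 + (-3)·L_3 + 7·L_4
Only the coefficient of x^2 is needed; take it from each L_i and combine:
1·(11/126) + 2·(-29/336) + (-8)·(-19/84) + (-3)·(5/14) + 7·(-19/144) = -13/48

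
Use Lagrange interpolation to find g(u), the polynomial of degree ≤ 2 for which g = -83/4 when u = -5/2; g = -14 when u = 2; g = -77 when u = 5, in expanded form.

L_0(u) = (u - 2)(u - 5) / [135/4] = (4/135)u^2 - (28/135)u + 8/27
L_1(u) = (u + 5/2)(u - 5) / [-27/2] = -(2/27)u^2 + (5/27)u + 25/27
L_2(u) = (u + 5/2)(u - 2) / [45/2] = (2/45)u^2 + (1/45)u - 2/9
g(u) = (-83/4)·L_0 + (-14)·L_1 + (-77)·L_2
  (-83/4)·L_0(u) = -(83/135)u^2 + (581/135)u - 166/27
  (-14)·L_1(u) = (28/27)u^2 - (70/27)u - 350/27
  (-77)·L_2(u) = -(154/45)u^2 - (77/45)u + 154/9
Adding term by term: -3u^2 - 2

g(u) = -3u^2 - 2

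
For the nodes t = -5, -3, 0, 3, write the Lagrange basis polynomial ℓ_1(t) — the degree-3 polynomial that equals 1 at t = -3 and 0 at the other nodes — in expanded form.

ℓ_1(t) = (t + 5)t(t - 3) / [(2)·(-3)·(-6)]
       = (t^3 + 2t^2 - 15t) / (36)

ℓ_1(t) = (1/36)t^3 + (1/18)t^2 - (5/12)t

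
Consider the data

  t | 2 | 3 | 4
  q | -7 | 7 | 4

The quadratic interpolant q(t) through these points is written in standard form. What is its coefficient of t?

113/2

L_0(t) = (t - 3)(t - 4) / [2] = (1/2)t^2 - (7/2)t + 6
L_1(t) = (t - 2)(t - 4) / [-1] = -t^2 + 6t - 8
L_2(t) = (t - 2)(t - 3) / [2] = (1/2)t^2 - (5/2)t + 3
q(t) = (-7)·L_0 + 7·L_1 + 4·L_2
Only the coefficient of t is needed; take it from each L_i and combine:
(-7)·(-7/2) + 7·(6) + 4·(-5/2) = 113/2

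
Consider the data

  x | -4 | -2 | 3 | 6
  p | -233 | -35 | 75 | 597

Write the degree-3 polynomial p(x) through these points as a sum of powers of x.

Build the Lagrange basis polynomials:
L_0(x) = (x + 2)(x - 3)(x - 6) / [-140] = -(1/140)x^3 + (1/20)x^2 - 9/35
L_1(x) = (x + 4)(x - 3)(x - 6) / [80] = (1/80)x^3 - (1/16)x^2 - (9/40)x + 9/10
L_2(x) = (x + 4)(x + 2)(x - 6) / [-105] = -(1/105)x^3 + (4/15)x + 16/35
L_3(x) = (x + 4)(x + 2)(x - 3) / [240] = (1/240)x^3 + (1/80)x^2 - (1/24)x - 1/10
p(x) = (-233)·L_0 + (-35)·L_1 + 75·L_2 + 597·L_3
  (-233)·L_0(x) = (233/140)x^3 - (233/20)x^2 + 2097/35
  (-35)·L_1(x) = -(7/16)x^3 + (35/16)x^2 + (63/8)x - 63/2
  75·L_2(x) = -(5/7)x^3 + 20x + 240/7
  597·L_3(x) = (199/80)x^3 + (597/80)x^2 - (199/8)x - 597/10
Adding term by term: 3x^3 - 2x^2 + 3x + 3

p(x) = 3x^3 - 2x^2 + 3x + 3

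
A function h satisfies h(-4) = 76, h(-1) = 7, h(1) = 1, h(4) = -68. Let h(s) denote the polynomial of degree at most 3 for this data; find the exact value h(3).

Evaluate each Lagrange basis at s = 3:
L_0(3) = (4)·(2)·(-1)/[(-3)·(-5)·(-8)] = 1/15
L_1(3) = (7)·(2)·(-1)/[(3)·(-2)·(-5)] = -7/15
L_2(3) = (7)·(4)·(-1)/[(5)·(2)·(-3)] = 14/15
L_3(3) = (7)·(4)·(2)/[(8)·(5)·(3)] = 7/15
Sum: 76·(1/15) + 7·(-7/15) + 1·(14/15) + (-68)·(7/15) = -29

-29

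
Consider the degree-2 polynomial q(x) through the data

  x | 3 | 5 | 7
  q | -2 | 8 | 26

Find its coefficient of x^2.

1

Build the Lagrange basis polynomials:
L_0(x) = (x - 5)(x - 7) / [8] = (1/8)x^2 - (3/2)x + 35/8
L_1(x) = (x - 3)(x - 7) / [-4] = -(1/4)x^2 + (5/2)x - 21/4
L_2(x) = (x - 3)(x - 5) / [8] = (1/8)x^2 - x + 15/8
q(x) = (-2)·L_0 + 8·L_1 + 26·L_2
Only the coefficient of x^2 is needed; take it from each L_i and combine:
(-2)·(1/8) + 8·(-1/4) + 26·(1/8) = 1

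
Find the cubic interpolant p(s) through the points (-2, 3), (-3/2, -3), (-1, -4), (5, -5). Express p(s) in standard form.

Build the Lagrange basis polynomials:
L_0(s) = (s + 3/2)(s + 1)(s - 5) / [-7/2] = -(2/7)s^3 + (5/7)s^2 + (22/7)s + 15/7
L_1(s) = (s + 2)(s + 1)(s - 5) / [13/8] = (8/13)s^3 - (16/13)s^2 - 8s - 80/13
L_2(s) = (s + 2)(s + 3/2)(s - 5) / [-3] = -(1/3)s^3 + (1/2)s^2 + (29/6)s + 5
L_3(s) = (s + 2)(s + 3/2)(s + 1) / [273] = (1/273)s^3 + (3/182)s^2 + (1/42)s + 1/91
p(s) = 3·L_0 + (-3)·L_1 + (-4)·L_2 + (-5)·L_3
  3·L_0(s) = -(6/7)s^3 + (15/7)s^2 + (66/7)s + 45/7
  (-3)·L_1(s) = -(24/13)s^3 + (48/13)s^2 + 24s + 240/13
  (-4)·L_2(s) = (4/3)s^3 - 2s^2 - (58/3)s - 20
  (-5)·L_3(s) = -(5/273)s^3 - (15/182)s^2 - (5/42)s - 5/91
Adding term by term: -(379/273)s^3 + (683/182)s^2 + (587/42)s + 440/91

p(s) = -(379/273)s^3 + (683/182)s^2 + (587/42)s + 440/91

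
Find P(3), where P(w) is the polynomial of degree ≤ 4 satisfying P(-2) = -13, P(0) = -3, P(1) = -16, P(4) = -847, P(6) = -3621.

-318

Evaluate each Lagrange basis at w = 3:
L_0(3) = (3)·(2)·(-1)·(-3)/[(-2)·(-3)·(-6)·(-8)] = 1/16
L_1(3) = (5)·(2)·(-1)·(-3)/[(2)·(-1)·(-4)·(-6)] = -5/8
L_2(3) = (5)·(3)·(-1)·(-3)/[(3)·(1)·(-3)·(-5)] = 1
L_3(3) = (5)·(3)·(2)·(-3)/[(6)·(4)·(3)·(-2)] = 5/8
L_4(3) = (5)·(3)·(2)·(-1)/[(8)·(6)·(5)·(2)] = -1/16
Sum: (-13)·(1/16) + (-3)·(-5/8) + (-16)·(1) + (-847)·(5/8) + (-3621)·(-1/16) = -318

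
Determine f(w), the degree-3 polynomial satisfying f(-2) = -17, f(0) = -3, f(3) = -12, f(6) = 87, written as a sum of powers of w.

Build the Lagrange basis polynomials:
L_0(w) = w(w - 3)(w - 6) / [-80] = -(1/80)w^3 + (9/80)w^2 - (9/40)w
L_1(w) = (w + 2)(w - 3)(w - 6) / [36] = (1/36)w^3 - (7/36)w^2 + 1
L_2(w) = (w + 2)w(w - 6) / [-45] = -(1/45)w^3 + (4/45)w^2 + (4/15)w
L_3(w) = (w + 2)w(w - 3) / [144] = (1/144)w^3 - (1/144)w^2 - (1/24)w
f(w) = (-17)·L_0 + (-3)·L_1 + (-12)·L_2 + 87·L_3
  (-17)·L_0(w) = (17/80)w^3 - (153/80)w^2 + (153/40)w
  (-3)·L_1(w) = -(1/12)w^3 + (7/12)w^2 - 3
  (-12)·L_2(w) = (4/15)w^3 - (16/15)w^2 - (16/5)w
  87·L_3(w) = (29/48)w^3 - (29/48)w^2 - (29/8)w
Adding term by term: w^3 - 3w^2 - 3w - 3

f(w) = w^3 - 3w^2 - 3w - 3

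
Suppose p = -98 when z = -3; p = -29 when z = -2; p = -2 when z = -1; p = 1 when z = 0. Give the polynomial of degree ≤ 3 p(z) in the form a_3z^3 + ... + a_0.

p(z) = 3z^3 - 3z^2 - 3z + 1

Newton's divided differences:
p[-3,-2] = (-29 - (-98)) / (-2 - (-3)) = 69
p[-2,-1] = (-2 - (-29)) / (-1 - (-2)) = 27
p[-1,0] = (1 - (-2)) / (0 - (-1)) = 3
p[-3,-2,-1] = (27 - 69) / (-1 - (-3)) = -21
p[-2,-1,0] = (3 - 27) / (0 - (-2)) = -12
p[-3,-2,-1,0] = (-12 - (-21)) / (0 - (-3)) = 3
p(z) = -98 + 69·(z + 3) + (-21)·(z + 3)(z + 2) + 3·(z + 3)(z + 2)(z + 1)
Expanding: p(z) = 3z^3 - 3z^2 - 3z + 1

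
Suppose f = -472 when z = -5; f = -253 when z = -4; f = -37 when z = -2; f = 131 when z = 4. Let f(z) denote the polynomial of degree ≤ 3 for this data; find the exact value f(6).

507

L_0(6) = (10)·(8)·(2)/[(-1)·(-3)·(-9)] = -160/27
L_1(6) = (11)·(8)·(2)/[(1)·(-2)·(-8)] = 11
L_2(6) = (11)·(10)·(2)/[(3)·(2)·(-6)] = -55/9
L_3(6) = (11)·(10)·(8)/[(9)·(8)·(6)] = 55/27
Sum: (-472)·(-160/27) + (-253)·(11) + (-37)·(-55/9) + 131·(55/27) = 507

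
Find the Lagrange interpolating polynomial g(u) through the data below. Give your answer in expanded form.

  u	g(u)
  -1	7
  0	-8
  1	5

Build the Lagrange basis polynomials:
L_0(u) = u(u - 1) / [2] = (1/2)u^2 - (1/2)u
L_1(u) = (u + 1)(u - 1) / [-1] = -u^2 + 1
L_2(u) = (u + 1)u / [2] = (1/2)u^2 + (1/2)u
g(u) = 7·L_0 + (-8)·L_1 + 5·L_2
  7·L_0(u) = (7/2)u^2 - (7/2)u
  (-8)·L_1(u) = 8u^2 - 8
  5·L_2(u) = (5/2)u^2 + (5/2)u
Adding term by term: 14u^2 - u - 8

g(u) = 14u^2 - u - 8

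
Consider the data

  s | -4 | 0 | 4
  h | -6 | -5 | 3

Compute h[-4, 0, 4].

7/32

h[-4,0] = (-5 - (-6)) / (0 - (-4)) = 1/4
h[0,4] = (3 - (-5)) / (4 - 0) = 2
h[-4,0,4] = (2 - 1/4) / (4 - (-4)) = 7/32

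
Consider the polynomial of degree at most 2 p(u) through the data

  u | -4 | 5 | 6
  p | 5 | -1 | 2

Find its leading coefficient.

The leading coefficient equals the top divided difference p[-4,5,6].
p[-4,5] = (-1 - 5) / (5 - (-4)) = -2/3
p[5,6] = (2 - (-1)) / (6 - 5) = 3
p[-4,5,6] = (3 - (-2/3)) / (6 - (-4)) = 11/30

11/30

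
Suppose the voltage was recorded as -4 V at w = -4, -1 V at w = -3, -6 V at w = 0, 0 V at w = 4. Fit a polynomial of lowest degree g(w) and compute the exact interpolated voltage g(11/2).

L_0(11/2) = (17/2)·(11/2)·(3/2)/[(-1)·(-4)·(-8)] = -561/256
L_1(11/2) = (19/2)·(11/2)·(3/2)/[(1)·(-3)·(-7)] = 209/56
L_2(11/2) = (19/2)·(17/2)·(3/2)/[(4)·(3)·(-4)] = -323/128
L_3(11/2) = (19/2)·(17/2)·(11/2)/[(8)·(7)·(4)] = 3553/1792
Sum: (-4)·(-561/256) + (-1)·(209/56) + (-6)·(-323/128) + 0 = 4519/224

4519/224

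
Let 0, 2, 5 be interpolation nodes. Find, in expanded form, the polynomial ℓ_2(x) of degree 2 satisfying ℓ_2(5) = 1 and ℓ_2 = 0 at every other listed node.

ℓ_2(x) = (1/15)x^2 - (2/15)x

ℓ_2(x) = x(x - 2) / [(5)·(3)]
       = (x^2 - 2x) / (15)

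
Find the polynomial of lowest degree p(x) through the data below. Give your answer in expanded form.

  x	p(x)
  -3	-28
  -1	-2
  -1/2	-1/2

Newton's divided differences:
p[-3,-1] = (-2 - (-28)) / (-1 - (-3)) = 13
p[-1,-1/2] = (-1/2 - (-2)) / (-1/2 - (-1)) = 3
p[-3,-1,-1/2] = (3 - 13) / (-1/2 - (-3)) = -4
p(x) = -28 + 13·(x + 3) + (-4)·(x + 3)(x + 1)
Expanding: p(x) = -4x^2 - 3x - 1

p(x) = -4x^2 - 3x - 1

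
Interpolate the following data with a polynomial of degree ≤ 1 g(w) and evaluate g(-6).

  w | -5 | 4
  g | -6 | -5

-55/9

Evaluate each Lagrange basis at w = -6:
L_0(-6) = (-10)/[(-9)] = 10/9
L_1(-6) = (-1)/[(9)] = -1/9
Sum: (-6)·(10/9) + (-5)·(-1/9) = -55/9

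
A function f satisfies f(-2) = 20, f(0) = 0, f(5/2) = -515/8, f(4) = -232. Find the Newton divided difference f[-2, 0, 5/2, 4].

f[-2,0] = (0 - 20) / (0 - (-2)) = -10
f[0,5/2] = (-515/8 - 0) / (5/2 - 0) = -103/4
f[5/2,4] = (-232 - (-515/8)) / (4 - 5/2) = -447/4
f[-2,0,5/2] = (-103/4 - (-10)) / (5/2 - (-2)) = -7/2
f[0,5/2,4] = (-447/4 - (-103/4)) / (4 - 0) = -43/2
f[-2,0,5/2,4] = (-43/2 - (-7/2)) / (4 - (-2)) = -3

-3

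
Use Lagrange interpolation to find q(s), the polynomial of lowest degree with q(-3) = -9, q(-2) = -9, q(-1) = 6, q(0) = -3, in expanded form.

q(s) = -(13/2)s^3 - (63/2)s^2 - 34s - 3

Build the Lagrange basis polynomials:
L_0(s) = (s + 2)(s + 1)s / [-6] = -(1/6)s^3 - (1/2)s^2 - (1/3)s
L_1(s) = (s + 3)(s + 1)s / [2] = (1/2)s^3 + 2s^2 + (3/2)s
L_2(s) = (s + 3)(s + 2)s / [-2] = -(1/2)s^3 - (5/2)s^2 - 3s
L_3(s) = (s + 3)(s + 2)(s + 1) / [6] = (1/6)s^3 + s^2 + (11/6)s + 1
q(s) = (-9)·L_0 + (-9)·L_1 + 6·L_2 + (-3)·L_3
  (-9)·L_0(s) = (3/2)s^3 + (9/2)s^2 + 3s
  (-9)·L_1(s) = -(9/2)s^3 - 18s^2 - (27/2)s
  6·L_2(s) = -3s^3 - 15s^2 - 18s
  (-3)·L_3(s) = -(1/2)s^3 - 3s^2 - (11/2)s - 3
Adding term by term: -(13/2)s^3 - (63/2)s^2 - 34s - 3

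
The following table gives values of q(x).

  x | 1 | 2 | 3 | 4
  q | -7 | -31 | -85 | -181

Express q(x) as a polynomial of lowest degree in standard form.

q(x) = -2x^3 - 3x^2 - x - 1

L_0(x) = (x - 2)(x - 3)(x - 4) / [-6] = -(1/6)x^3 + (3/2)x^2 - (13/3)x + 4
L_1(x) = (x - 1)(x - 3)(x - 4) / [2] = (1/2)x^3 - 4x^2 + (19/2)x - 6
L_2(x) = (x - 1)(x - 2)(x - 4) / [-2] = -(1/2)x^3 + (7/2)x^2 - 7x + 4
L_3(x) = (x - 1)(x - 2)(x - 3) / [6] = (1/6)x^3 - x^2 + (11/6)x - 1
q(x) = (-7)·L_0 + (-31)·L_1 + (-85)·L_2 + (-181)·L_3
  (-7)·L_0(x) = (7/6)x^3 - (21/2)x^2 + (91/3)x - 28
  (-31)·L_1(x) = -(31/2)x^3 + 124x^2 - (589/2)x + 186
  (-85)·L_2(x) = (85/2)x^3 - (595/2)x^2 + 595x - 340
  (-181)·L_3(x) = -(181/6)x^3 + 181x^2 - (1991/6)x + 181
Adding term by term: -2x^3 - 3x^2 - x - 1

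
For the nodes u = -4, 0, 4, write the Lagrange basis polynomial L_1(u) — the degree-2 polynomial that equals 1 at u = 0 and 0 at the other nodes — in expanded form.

L_1(u) = -(1/16)u^2 + 1

L_1(u) = (u + 4)(u - 4) / [(4)·(-4)]
       = (u^2 - 16) / (-16)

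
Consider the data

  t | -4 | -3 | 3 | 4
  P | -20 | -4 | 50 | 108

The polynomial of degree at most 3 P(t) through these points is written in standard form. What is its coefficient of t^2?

Build the Lagrange basis polynomials:
L_0(t) = (t + 3)(t - 3)(t - 4) / [-56] = -(1/56)t^3 + (1/14)t^2 + (9/56)t - 9/14
L_1(t) = (t + 4)(t - 3)(t - 4) / [42] = (1/42)t^3 - (1/14)t^2 - (8/21)t + 8/7
L_2(t) = (t + 4)(t + 3)(t - 4) / [-42] = -(1/42)t^3 - (1/14)t^2 + (8/21)t + 8/7
L_3(t) = (t + 4)(t + 3)(t - 3) / [56] = (1/56)t^3 + (1/14)t^2 - (9/56)t - 9/14
P(t) = (-20)·L_0 + (-4)·L_1 + 50·L_2 + 108·L_3
Only the coefficient of t^2 is needed; take it from each L_i and combine:
(-20)·(1/14) + (-4)·(-1/14) + 50·(-1/14) + 108·(1/14) = 3

3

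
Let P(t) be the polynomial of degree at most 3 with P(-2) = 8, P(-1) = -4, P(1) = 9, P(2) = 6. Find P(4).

-89

Evaluate each Lagrange basis at t = 4:
L_0(4) = (5)·(3)·(2)/[(-1)·(-3)·(-4)] = -5/2
L_1(4) = (6)·(3)·(2)/[(1)·(-2)·(-3)] = 6
L_2(4) = (6)·(5)·(2)/[(3)·(2)·(-1)] = -10
L_3(4) = (6)·(5)·(3)/[(4)·(3)·(1)] = 15/2
Sum: 8·(-5/2) + (-4)·(6) + 9·(-10) + 6·(15/2) = -89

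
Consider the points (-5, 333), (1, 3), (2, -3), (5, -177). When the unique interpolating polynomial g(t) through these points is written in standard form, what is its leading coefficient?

-2

Build the Lagrange basis polynomials:
L_0(t) = (t - 1)(t - 2)(t - 5) / [-420] = -(1/420)t^3 + (2/105)t^2 - (17/420)t + 1/42
L_1(t) = (t + 5)(t - 2)(t - 5) / [24] = (1/24)t^3 - (1/12)t^2 - (25/24)t + 25/12
L_2(t) = (t + 5)(t - 1)(t - 5) / [-21] = -(1/21)t^3 + (1/21)t^2 + (25/21)t - 25/21
L_3(t) = (t + 5)(t - 1)(t - 2) / [120] = (1/120)t^3 + (1/60)t^2 - (13/120)t + 1/12
g(t) = 333·L_0 + 3·L_1 + (-3)·L_2 + (-177)·L_3
Only the coefficient of t^3 is needed; take it from each L_i and combine:
333·(-1/420) + 3·(1/24) + (-3)·(-1/21) + (-177)·(1/120) = -2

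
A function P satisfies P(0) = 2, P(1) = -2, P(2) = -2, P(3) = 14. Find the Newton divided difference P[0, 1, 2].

2

P[0,1] = (-2 - 2) / (1 - 0) = -4
P[1,2] = (-2 - (-2)) / (2 - 1) = 0
P[0,1,2] = (0 - (-4)) / (2 - 0) = 2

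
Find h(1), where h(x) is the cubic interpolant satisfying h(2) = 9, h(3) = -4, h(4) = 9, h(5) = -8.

104

Using Newton's divided-difference form:
h[2,3] = (-4 - 9) / (3 - 2) = -13
h[3,4] = (9 - (-4)) / (4 - 3) = 13
h[4,5] = (-8 - 9) / (5 - 4) = -17
h[2,3,4] = (13 - (-13)) / (4 - 2) = 13
h[3,4,5] = (-17 - 13) / (5 - 3) = -15
h[2,3,4,5] = (-15 - 13) / (5 - 2) = -28/3
h(1) = 9 + (-13)·(-1) + 13·(-1)·(-2) + (-28/3)·(-1)·(-2)·(-3) = 104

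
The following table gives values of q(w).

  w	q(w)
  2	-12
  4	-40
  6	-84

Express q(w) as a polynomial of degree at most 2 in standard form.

q(w) = -2w^2 - 2w

Build the Lagrange basis polynomials:
L_0(w) = (w - 4)(w - 6) / [8] = (1/8)w^2 - (5/4)w + 3
L_1(w) = (w - 2)(w - 6) / [-4] = -(1/4)w^2 + 2w - 3
L_2(w) = (w - 2)(w - 4) / [8] = (1/8)w^2 - (3/4)w + 1
q(w) = (-12)·L_0 + (-40)·L_1 + (-84)·L_2
  (-12)·L_0(w) = -(3/2)w^2 + 15w - 36
  (-40)·L_1(w) = 10w^2 - 80w + 120
  (-84)·L_2(w) = -(21/2)w^2 + 63w - 84
Adding term by term: -2w^2 - 2w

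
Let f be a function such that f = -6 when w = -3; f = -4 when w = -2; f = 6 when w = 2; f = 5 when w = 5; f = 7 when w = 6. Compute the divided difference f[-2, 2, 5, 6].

83/672

f[-2,2] = (6 - (-4)) / (2 - (-2)) = 5/2
f[2,5] = (5 - 6) / (5 - 2) = -1/3
f[5,6] = (7 - 5) / (6 - 5) = 2
f[-2,2,5] = (-1/3 - 5/2) / (5 - (-2)) = -17/42
f[2,5,6] = (2 - (-1/3)) / (6 - 2) = 7/12
f[-2,2,5,6] = (7/12 - (-17/42)) / (6 - (-2)) = 83/672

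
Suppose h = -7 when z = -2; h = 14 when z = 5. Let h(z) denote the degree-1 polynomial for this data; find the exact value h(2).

5

L_0(2) = (-3)/[(-7)] = 3/7
L_1(2) = (4)/[(7)] = 4/7
Sum: (-7)·(3/7) + 14·(4/7) = 5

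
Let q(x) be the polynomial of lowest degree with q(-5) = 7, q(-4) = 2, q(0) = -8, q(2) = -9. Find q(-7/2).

-1/16

Using Newton's divided-difference form:
q[-5,-4] = (2 - 7) / (-4 - (-5)) = -5
q[-4,0] = (-8 - 2) / (0 - (-4)) = -5/2
q[0,2] = (-9 - (-8)) / (2 - 0) = -1/2
q[-5,-4,0] = (-5/2 - (-5)) / (0 - (-5)) = 1/2
q[-4,0,2] = (-1/2 - (-5/2)) / (2 - (-4)) = 1/3
q[-5,-4,0,2] = (1/3 - 1/2) / (2 - (-5)) = -1/42
q(-7/2) = 7 + (-5)·(3/2) + (1/2)·(3/2)·(1/2) + (-1/42)·(3/2)·(1/2)·(-7/2) = -1/16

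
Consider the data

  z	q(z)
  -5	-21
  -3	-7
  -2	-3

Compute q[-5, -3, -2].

q[-5,-3] = (-7 - (-21)) / (-3 - (-5)) = 7
q[-3,-2] = (-3 - (-7)) / (-2 - (-3)) = 4
q[-5,-3,-2] = (4 - 7) / (-2 - (-5)) = -1

-1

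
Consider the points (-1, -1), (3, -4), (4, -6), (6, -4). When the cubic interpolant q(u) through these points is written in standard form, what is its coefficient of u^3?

Build the Lagrange basis polynomials:
L_0(u) = (u - 3)(u - 4)(u - 6) / [-140] = -(1/140)u^3 + (13/140)u^2 - (27/70)u + 18/35
L_1(u) = (u + 1)(u - 4)(u - 6) / [12] = (1/12)u^3 - (3/4)u^2 + (7/6)u + 2
L_2(u) = (u + 1)(u - 3)(u - 6) / [-10] = -(1/10)u^3 + (4/5)u^2 - (9/10)u - 9/5
L_3(u) = (u + 1)(u - 3)(u - 4) / [42] = (1/42)u^3 - (1/7)u^2 + (5/42)u + 2/7
q(u) = (-1)·L_0 + (-4)·L_1 + (-6)·L_2 + (-4)·L_3
Only the coefficient of u^3 is needed; take it from each L_i and combine:
(-1)·(-1/140) + (-4)·(1/12) + (-6)·(-1/10) + (-4)·(1/42) = 5/28

5/28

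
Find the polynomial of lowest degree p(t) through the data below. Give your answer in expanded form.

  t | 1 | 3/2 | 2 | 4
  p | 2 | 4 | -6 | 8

Newton's divided differences:
p[1,3/2] = (4 - 2) / (3/2 - 1) = 4
p[3/2,2] = (-6 - 4) / (2 - 3/2) = -20
p[2,4] = (8 - (-6)) / (4 - 2) = 7
p[1,3/2,2] = (-20 - 4) / (2 - 1) = -24
p[3/2,2,4] = (7 - (-20)) / (4 - 3/2) = 54/5
p[1,3/2,2,4] = (54/5 - (-24)) / (4 - 1) = 58/5
p(t) = 2 + 4·(t - 1) + (-24)·(t - 1)(t - 3/2) + (58/5)·(t - 1)(t - 3/2)(t - 2)
Expanding: p(t) = (58/5)t^3 - (381/5)t^2 + (697/5)t - 364/5

p(t) = (58/5)t^3 - (381/5)t^2 + (697/5)t - 364/5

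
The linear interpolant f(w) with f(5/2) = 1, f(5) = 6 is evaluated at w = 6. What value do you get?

8

L_0(6) = (1)/[(-5/2)] = -2/5
L_1(6) = (7/2)/[(5/2)] = 7/5
Sum: 1·(-2/5) + 6·(7/5) = 8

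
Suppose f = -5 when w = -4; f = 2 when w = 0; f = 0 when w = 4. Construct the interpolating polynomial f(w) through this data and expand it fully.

f(w) = -(9/32)w^2 + (5/8)w + 2

Build the Lagrange basis polynomials:
L_0(w) = w(w - 4) / [32] = (1/32)w^2 - (1/8)w
L_1(w) = (w + 4)(w - 4) / [-16] = -(1/16)w^2 + 1
L_2(w) = (w + 4)w / [32] = (1/32)w^2 + (1/8)w
f(w) = (-5)·L_0 + 2·L_1 + 0·L_2
  (-5)·L_0(w) = -(5/32)w^2 + (5/8)w
  2·L_1(w) = -(1/8)w^2 + 2
  0·L_2(w) = 0
Adding term by term: -(9/32)w^2 + (5/8)w + 2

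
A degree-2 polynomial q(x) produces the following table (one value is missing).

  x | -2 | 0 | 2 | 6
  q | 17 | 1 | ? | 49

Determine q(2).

1

The 3 known values determine q uniquely (degree ≤ 2).
Evaluate each Lagrange basis at x = 2:
L_0(2) = (2)·(-4)/[(-2)·(-8)] = -1/2
L_1(2) = (4)·(-4)/[(2)·(-6)] = 4/3
L_2(2) = (4)·(2)/[(8)·(6)] = 1/6
Sum: 17·(-1/2) + 1·(4/3) + 49·(1/6) = 1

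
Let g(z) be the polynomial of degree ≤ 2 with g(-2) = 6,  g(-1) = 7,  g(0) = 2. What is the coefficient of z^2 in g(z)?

Build the Lagrange basis polynomials:
L_0(z) = (z + 1)z / [2] = (1/2)z^2 + (1/2)z
L_1(z) = (z + 2)z / [-1] = -z^2 - 2z
L_2(z) = (z + 2)(z + 1) / [2] = (1/2)z^2 + (3/2)z + 1
g(z) = 6·L_0 + 7·L_1 + 2·L_2
Only the coefficient of z^2 is needed; take it from each L_i and combine:
6·(1/2) + 7·(-1) + 2·(1/2) = -3

-3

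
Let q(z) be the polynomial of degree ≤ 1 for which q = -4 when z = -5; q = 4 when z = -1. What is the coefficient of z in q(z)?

L_0(z) = (z + 1) / [-4] = -(1/4)z - 1/4
L_1(z) = (z + 5) / [4] = (1/4)z + 5/4
q(z) = (-4)·L_0 + 4·L_1
Only the coefficient of z is needed; take it from each L_i and combine:
(-4)·(-1/4) + 4·(1/4) = 2

2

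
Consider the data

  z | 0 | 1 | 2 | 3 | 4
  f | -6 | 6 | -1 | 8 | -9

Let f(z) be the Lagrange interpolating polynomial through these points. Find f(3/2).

Evaluate each Lagrange basis at z = 3/2:
L_0(3/2) = (1/2)·(-1/2)·(-3/2)·(-5/2)/[(-1)·(-2)·(-3)·(-4)] = -5/128
L_1(3/2) = (3/2)·(-1/2)·(-3/2)·(-5/2)/[(1)·(-1)·(-2)·(-3)] = 15/32
L_2(3/2) = (3/2)·(1/2)·(-3/2)·(-5/2)/[(2)·(1)·(-1)·(-2)] = 45/64
L_3(3/2) = (3/2)·(1/2)·(-1/2)·(-5/2)/[(3)·(2)·(1)·(-1)] = -5/32
L_4(3/2) = (3/2)·(1/2)·(-1/2)·(-3/2)/[(4)·(3)·(2)·(1)] = 3/128
Sum: (-6)·(-5/128) + 6·(15/32) + (-1)·(45/64) + 8·(-5/32) + (-9)·(3/128) = 113/128

113/128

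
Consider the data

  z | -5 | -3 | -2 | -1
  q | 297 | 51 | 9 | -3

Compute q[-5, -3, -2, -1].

q[-5,-3] = (51 - 297) / (-3 - (-5)) = -123
q[-3,-2] = (9 - 51) / (-2 - (-3)) = -42
q[-2,-1] = (-3 - 9) / (-1 - (-2)) = -12
q[-5,-3,-2] = (-42 - (-123)) / (-2 - (-5)) = 27
q[-3,-2,-1] = (-12 - (-42)) / (-1 - (-3)) = 15
q[-5,-3,-2,-1] = (15 - 27) / (-1 - (-5)) = -3

-3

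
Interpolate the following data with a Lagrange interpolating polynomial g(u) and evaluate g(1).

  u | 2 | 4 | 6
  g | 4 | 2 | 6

L_0(1) = (-3)·(-5)/[(-2)·(-4)] = 15/8
L_1(1) = (-1)·(-5)/[(2)·(-2)] = -5/4
L_2(1) = (-1)·(-3)/[(4)·(2)] = 3/8
Sum: 4·(15/8) + 2·(-5/4) + 6·(3/8) = 29/4

29/4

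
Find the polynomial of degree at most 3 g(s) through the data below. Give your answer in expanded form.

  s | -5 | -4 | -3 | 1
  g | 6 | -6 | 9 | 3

Newton's divided differences:
g[-5,-4] = (-6 - 6) / (-4 - (-5)) = -12
g[-4,-3] = (9 - (-6)) / (-3 - (-4)) = 15
g[-3,1] = (3 - 9) / (1 - (-3)) = -3/2
g[-5,-4,-3] = (15 - (-12)) / (-3 - (-5)) = 27/2
g[-4,-3,1] = (-3/2 - 15) / (1 - (-4)) = -33/10
g[-5,-4,-3,1] = (-33/10 - 27/2) / (1 - (-5)) = -14/5
g(s) = 6 + (-12)·(s + 5) + (27/2)·(s + 5)(s + 4) + (-14/5)·(s + 5)(s + 4)(s + 3)
Expanding: g(s) = -(14/5)s^3 - (201/10)s^2 - (221/10)s + 48

g(s) = -(14/5)s^3 - (201/10)s^2 - (221/10)s + 48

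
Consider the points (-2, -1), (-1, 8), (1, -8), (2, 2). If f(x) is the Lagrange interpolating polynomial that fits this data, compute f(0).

L_0(0) = (1)·(-1)·(-2)/[(-1)·(-3)·(-4)] = -1/6
L_1(0) = (2)·(-1)·(-2)/[(1)·(-2)·(-3)] = 2/3
L_2(0) = (2)·(1)·(-2)/[(3)·(2)·(-1)] = 2/3
L_3(0) = (2)·(1)·(-1)/[(4)·(3)·(1)] = -1/6
Sum: (-1)·(-1/6) + 8·(2/3) + (-8)·(2/3) + 2·(-1/6) = -1/6

-1/6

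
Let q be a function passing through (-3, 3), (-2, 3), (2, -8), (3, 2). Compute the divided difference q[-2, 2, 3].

q[-2,2] = (-8 - 3) / (2 - (-2)) = -11/4
q[2,3] = (2 - (-8)) / (3 - 2) = 10
q[-2,2,3] = (10 - (-11/4)) / (3 - (-2)) = 51/20

51/20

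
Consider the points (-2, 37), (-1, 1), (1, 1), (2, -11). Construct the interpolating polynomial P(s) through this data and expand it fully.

L_0(s) = (s + 1)(s - 1)(s - 2) / [-12] = -(1/12)s^3 + (1/6)s^2 + (1/12)s - 1/6
L_1(s) = (s + 2)(s - 1)(s - 2) / [6] = (1/6)s^3 - (1/6)s^2 - (2/3)s + 2/3
L_2(s) = (s + 2)(s + 1)(s - 2) / [-6] = -(1/6)s^3 - (1/6)s^2 + (2/3)s + 2/3
L_3(s) = (s + 2)(s + 1)(s - 1) / [12] = (1/12)s^3 + (1/6)s^2 - (1/12)s - 1/6
P(s) = 37·L_0 + 1·L_1 + 1·L_2 + (-11)·L_3
  37·L_0(s) = -(37/12)s^3 + (37/6)s^2 + (37/12)s - 37/6
  1·L_1(s) = (1/6)s^3 - (1/6)s^2 - (2/3)s + 2/3
  1·L_2(s) = -(1/6)s^3 - (1/6)s^2 + (2/3)s + 2/3
  (-11)·L_3(s) = -(11/12)s^3 - (11/6)s^2 + (11/12)s + 11/6
Adding term by term: -4s^3 + 4s^2 + 4s - 3

P(s) = -4s^3 + 4s^2 + 4s - 3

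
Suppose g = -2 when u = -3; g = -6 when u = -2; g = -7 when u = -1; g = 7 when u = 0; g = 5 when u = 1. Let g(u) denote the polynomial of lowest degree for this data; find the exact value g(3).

-386

Evaluate each Lagrange basis at u = 3:
L_0(3) = (5)·(4)·(3)·(2)/[(-1)·(-2)·(-3)·(-4)] = 5
L_1(3) = (6)·(4)·(3)·(2)/[(1)·(-1)·(-2)·(-3)] = -24
L_2(3) = (6)·(5)·(3)·(2)/[(2)·(1)·(-1)·(-2)] = 45
L_3(3) = (6)·(5)·(4)·(2)/[(3)·(2)·(1)·(-1)] = -40
L_4(3) = (6)·(5)·(4)·(3)/[(4)·(3)·(2)·(1)] = 15
Sum: (-2)·(5) + (-6)·(-24) + (-7)·(45) + 7·(-40) + 5·(15) = -386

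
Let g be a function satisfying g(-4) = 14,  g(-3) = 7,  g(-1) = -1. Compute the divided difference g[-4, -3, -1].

1

g[-4,-3] = (7 - 14) / (-3 - (-4)) = -7
g[-3,-1] = (-1 - 7) / (-1 - (-3)) = -4
g[-4,-3,-1] = (-4 - (-7)) / (-1 - (-4)) = 1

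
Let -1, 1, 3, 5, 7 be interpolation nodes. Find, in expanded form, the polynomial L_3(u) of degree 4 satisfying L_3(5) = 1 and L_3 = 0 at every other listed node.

L_3(u) = -(1/96)u^4 + (5/48)u^3 - (5/24)u^2 - (5/48)u + 7/32

L_3(u) = (u + 1)(u - 1)(u - 3)(u - 7) / [(6)·(4)·(2)·(-2)]
       = (u^4 - 10u^3 + 20u^2 + 10u - 21) / (-96)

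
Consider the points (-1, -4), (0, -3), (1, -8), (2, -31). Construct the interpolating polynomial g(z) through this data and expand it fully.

g(z) = -2z^3 - 3z^2 - 3

Newton's divided differences:
g[-1,0] = (-3 - (-4)) / (0 - (-1)) = 1
g[0,1] = (-8 - (-3)) / (1 - 0) = -5
g[1,2] = (-31 - (-8)) / (2 - 1) = -23
g[-1,0,1] = (-5 - 1) / (1 - (-1)) = -3
g[0,1,2] = (-23 - (-5)) / (2 - 0) = -9
g[-1,0,1,2] = (-9 - (-3)) / (2 - (-1)) = -2
g(z) = -4 + 1·(z + 1) + (-3)·(z + 1)z + (-2)·(z + 1)z(z - 1)
Expanding: g(z) = -2z^3 - 3z^2 - 3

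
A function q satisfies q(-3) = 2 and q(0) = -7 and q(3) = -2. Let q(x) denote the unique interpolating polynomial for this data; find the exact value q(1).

Evaluate each Lagrange basis at x = 1:
L_0(1) = (1)·(-2)/[(-3)·(-6)] = -1/9
L_1(1) = (4)·(-2)/[(3)·(-3)] = 8/9
L_2(1) = (4)·(1)/[(6)·(3)] = 2/9
Sum: 2·(-1/9) + (-7)·(8/9) + (-2)·(2/9) = -62/9

-62/9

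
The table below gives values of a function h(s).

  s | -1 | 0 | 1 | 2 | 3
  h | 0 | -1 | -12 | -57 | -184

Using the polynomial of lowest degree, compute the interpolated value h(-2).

-9

Evaluate each Lagrange basis at s = -2:
L_0(-2) = (-2)·(-3)·(-4)·(-5)/[(-1)·(-2)·(-3)·(-4)] = 5
L_1(-2) = (-1)·(-3)·(-4)·(-5)/[(1)·(-1)·(-2)·(-3)] = -10
L_2(-2) = (-1)·(-2)·(-4)·(-5)/[(2)·(1)·(-1)·(-2)] = 10
L_3(-2) = (-1)·(-2)·(-3)·(-5)/[(3)·(2)·(1)·(-1)] = -5
L_4(-2) = (-1)·(-2)·(-3)·(-4)/[(4)·(3)·(2)·(1)] = 1
Sum: 0 + (-1)·(-10) + (-12)·(10) + (-57)·(-5) + (-184)·(1) = -9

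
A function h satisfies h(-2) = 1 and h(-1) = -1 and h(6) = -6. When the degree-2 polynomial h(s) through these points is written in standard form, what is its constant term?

-75/28

Build the Lagrange basis polynomials:
L_0(s) = (s + 1)(s - 6) / [8] = (1/8)s^2 - (5/8)s - 3/4
L_1(s) = (s + 2)(s - 6) / [-7] = -(1/7)s^2 + (4/7)s + 12/7
L_2(s) = (s + 2)(s + 1) / [56] = (1/56)s^2 + (3/56)s + 1/28
h(s) = 1·L_0 + (-1)·L_1 + (-6)·L_2
Only the constant term is needed; take it from each L_i and combine:
1·(-3/4) + (-1)·(12/7) + (-6)·(1/28) = -75/28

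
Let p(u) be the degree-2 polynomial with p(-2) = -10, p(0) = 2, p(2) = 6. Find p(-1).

-3

Using Newton's divided-difference form:
p[-2,0] = (2 - (-10)) / (0 - (-2)) = 6
p[0,2] = (6 - 2) / (2 - 0) = 2
p[-2,0,2] = (2 - 6) / (2 - (-2)) = -1
p(-1) = -10 + 6·(1) + (-1)·(1)·(-1) = -3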